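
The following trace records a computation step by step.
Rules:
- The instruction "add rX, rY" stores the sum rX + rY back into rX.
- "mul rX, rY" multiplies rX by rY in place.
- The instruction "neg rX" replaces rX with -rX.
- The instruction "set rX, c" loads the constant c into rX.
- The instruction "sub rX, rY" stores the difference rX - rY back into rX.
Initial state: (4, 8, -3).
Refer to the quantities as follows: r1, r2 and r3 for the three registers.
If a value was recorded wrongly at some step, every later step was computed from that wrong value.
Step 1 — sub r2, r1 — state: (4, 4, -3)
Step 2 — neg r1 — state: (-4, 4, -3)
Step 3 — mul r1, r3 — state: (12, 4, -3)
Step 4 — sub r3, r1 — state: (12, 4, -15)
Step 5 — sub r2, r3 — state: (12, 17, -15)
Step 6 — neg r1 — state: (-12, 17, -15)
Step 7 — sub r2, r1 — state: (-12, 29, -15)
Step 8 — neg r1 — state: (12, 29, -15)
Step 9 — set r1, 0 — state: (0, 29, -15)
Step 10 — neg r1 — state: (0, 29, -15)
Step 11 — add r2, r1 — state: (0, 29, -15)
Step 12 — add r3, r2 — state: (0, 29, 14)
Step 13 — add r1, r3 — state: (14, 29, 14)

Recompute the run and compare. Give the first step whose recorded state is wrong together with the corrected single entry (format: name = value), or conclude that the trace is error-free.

step 5, r2 = 19

Recomputing the run from the initial state:
step 1: r1 = 4, r2 = 4, r3 = -3
step 2: r1 = -4, r2 = 4, r3 = -3
step 3: r1 = 12, r2 = 4, r3 = -3
step 4: r1 = 12, r2 = 4, r3 = -15
step 5: r1 = 12, r2 = 19, r3 = -15
step 6: r1 = -12, r2 = 19, r3 = -15
step 7: r1 = -12, r2 = 31, r3 = -15
step 8: r1 = 12, r2 = 31, r3 = -15
step 9: r1 = 0, r2 = 31, r3 = -15
step 10: r1 = 0, r2 = 31, r3 = -15
step 11: r1 = 0, r2 = 31, r3 = -15
step 12: r1 = 0, r2 = 31, r3 = 16
step 13: r1 = 16, r2 = 31, r3 = 16
The first disagreement with the trace is at step 5, where the value should be r2 = 19.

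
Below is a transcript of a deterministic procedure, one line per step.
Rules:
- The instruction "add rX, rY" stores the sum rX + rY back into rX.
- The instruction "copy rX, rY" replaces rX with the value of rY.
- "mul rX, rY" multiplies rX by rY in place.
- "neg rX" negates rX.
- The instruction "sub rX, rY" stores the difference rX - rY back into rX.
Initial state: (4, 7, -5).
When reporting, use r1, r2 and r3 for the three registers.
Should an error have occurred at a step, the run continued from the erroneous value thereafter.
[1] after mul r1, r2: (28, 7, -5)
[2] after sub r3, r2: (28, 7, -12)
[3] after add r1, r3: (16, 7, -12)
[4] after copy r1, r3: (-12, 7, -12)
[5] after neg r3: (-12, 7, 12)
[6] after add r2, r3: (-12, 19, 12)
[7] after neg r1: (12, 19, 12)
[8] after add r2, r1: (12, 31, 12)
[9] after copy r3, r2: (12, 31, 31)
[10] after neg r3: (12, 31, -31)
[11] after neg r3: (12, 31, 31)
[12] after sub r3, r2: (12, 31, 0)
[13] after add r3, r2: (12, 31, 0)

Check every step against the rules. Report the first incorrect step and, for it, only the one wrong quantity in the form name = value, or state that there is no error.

step 1: r1 = 4 * 7 = 28 -> agrees with the transcript
step 2: r3 = -5 - 7 = -12 -> in agreement
step 3: r1 = 28 + -12 = 16 -> exactly as logged
step 4: r1 = -12 -> no discrepancy
step 5: r3 = -(-12) = 12 -> no discrepancy
step 6: r2 = 7 + 12 = 19 -> exactly as logged
step 7: r1 = -(-12) = 12 -> consistent with the transcript
step 8: r2 = 19 + 12 = 31 -> matches
step 9: r3 = 31 -> confirmed correct
step 10: r3 = -(31) = -31 -> no discrepancy
step 11: r3 = -(-31) = 31 -> consistent with the transcript
step 12: r3 = 31 - 31 = 0 -> no discrepancy
step 13: r3 = 0 + 31 = 31 -> the recorded entry deviates here
The audit stops at step 13: the recorded entry is wrong and should be r3 = 31.

step 13, r3 = 31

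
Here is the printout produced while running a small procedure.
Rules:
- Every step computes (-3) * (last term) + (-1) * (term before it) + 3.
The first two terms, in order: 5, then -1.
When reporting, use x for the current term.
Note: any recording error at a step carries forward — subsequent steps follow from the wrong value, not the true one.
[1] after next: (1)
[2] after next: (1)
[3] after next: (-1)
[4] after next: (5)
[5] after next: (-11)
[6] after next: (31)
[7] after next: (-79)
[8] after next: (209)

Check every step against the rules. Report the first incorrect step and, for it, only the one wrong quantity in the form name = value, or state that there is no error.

no error

Recomputing the run from the initial state:
step 1: x = 1
step 2: x = 1
step 3: x = -1
step 4: x = 5
step 5: x = -11
step 6: x = 31
step 7: x = -79
step 8: x = 209
This matches the printout at every step.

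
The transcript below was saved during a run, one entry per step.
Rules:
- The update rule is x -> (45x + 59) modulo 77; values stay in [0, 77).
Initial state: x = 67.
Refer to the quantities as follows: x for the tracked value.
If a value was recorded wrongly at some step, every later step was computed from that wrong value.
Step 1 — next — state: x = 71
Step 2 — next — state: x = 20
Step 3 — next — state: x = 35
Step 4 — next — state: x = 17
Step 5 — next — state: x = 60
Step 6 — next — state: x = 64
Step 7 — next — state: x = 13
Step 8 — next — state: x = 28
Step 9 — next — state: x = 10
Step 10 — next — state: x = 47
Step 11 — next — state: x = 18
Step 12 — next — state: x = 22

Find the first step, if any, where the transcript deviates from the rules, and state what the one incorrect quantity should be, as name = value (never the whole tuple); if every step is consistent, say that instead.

Recomputing the run from the initial state:
step 1: x = 71
step 2: x = 20
step 3: x = 35
step 4: x = 17
step 5: x = 54
step 6: x = 25
step 7: x = 29
step 8: x = 55
step 9: x = 70
step 10: x = 52
step 11: x = 12
step 12: x = 60
The first disagreement with the transcript is at step 5, where the value should be x = 54.

step 5, x = 54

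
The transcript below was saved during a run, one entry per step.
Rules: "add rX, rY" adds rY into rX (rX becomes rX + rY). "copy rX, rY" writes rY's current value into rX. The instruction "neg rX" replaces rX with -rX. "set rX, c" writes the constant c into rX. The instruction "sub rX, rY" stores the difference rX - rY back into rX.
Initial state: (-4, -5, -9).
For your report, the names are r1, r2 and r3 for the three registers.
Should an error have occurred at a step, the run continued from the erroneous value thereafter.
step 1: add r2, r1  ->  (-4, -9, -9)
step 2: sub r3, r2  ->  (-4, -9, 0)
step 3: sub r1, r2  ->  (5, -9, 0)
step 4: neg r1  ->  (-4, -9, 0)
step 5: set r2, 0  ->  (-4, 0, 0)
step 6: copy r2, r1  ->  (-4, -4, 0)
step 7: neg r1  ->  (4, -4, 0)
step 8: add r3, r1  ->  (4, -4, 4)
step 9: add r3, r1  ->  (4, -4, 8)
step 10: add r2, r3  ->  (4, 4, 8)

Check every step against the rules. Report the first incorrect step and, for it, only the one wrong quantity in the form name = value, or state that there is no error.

step 4, r1 = -5

Recomputing the run from the initial state:
step 1: r1 = -4, r2 = -9, r3 = -9
step 2: r1 = -4, r2 = -9, r3 = 0
step 3: r1 = 5, r2 = -9, r3 = 0
step 4: r1 = -5, r2 = -9, r3 = 0
step 5: r1 = -5, r2 = 0, r3 = 0
step 6: r1 = -5, r2 = -5, r3 = 0
step 7: r1 = 5, r2 = -5, r3 = 0
step 8: r1 = 5, r2 = -5, r3 = 5
step 9: r1 = 5, r2 = -5, r3 = 10
step 10: r1 = 5, r2 = 5, r3 = 10
The first disagreement with the transcript is at step 4, where the value should be r1 = -5.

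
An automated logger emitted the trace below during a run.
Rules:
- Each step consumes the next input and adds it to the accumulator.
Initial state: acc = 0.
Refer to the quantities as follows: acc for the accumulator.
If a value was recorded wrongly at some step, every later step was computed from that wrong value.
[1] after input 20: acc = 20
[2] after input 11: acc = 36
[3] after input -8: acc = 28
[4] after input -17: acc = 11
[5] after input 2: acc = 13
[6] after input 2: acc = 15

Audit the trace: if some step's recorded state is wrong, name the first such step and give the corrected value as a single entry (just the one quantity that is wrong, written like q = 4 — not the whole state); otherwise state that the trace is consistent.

1. acc = 0 + 20 = 20 (matches)
2. acc = 20 + 11 = 31 (the trace has a different value)
First deviation found at step 2; the corrected entry is acc = 31.

step 2, acc = 31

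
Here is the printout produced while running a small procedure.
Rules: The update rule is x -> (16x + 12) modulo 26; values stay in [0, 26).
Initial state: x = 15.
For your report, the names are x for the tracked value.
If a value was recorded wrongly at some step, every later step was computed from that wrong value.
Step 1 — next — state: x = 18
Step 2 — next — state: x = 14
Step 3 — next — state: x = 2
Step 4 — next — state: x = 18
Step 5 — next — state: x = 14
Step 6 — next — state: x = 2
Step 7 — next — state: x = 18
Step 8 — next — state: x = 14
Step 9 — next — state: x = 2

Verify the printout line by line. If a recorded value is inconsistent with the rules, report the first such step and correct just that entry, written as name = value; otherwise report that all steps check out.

Step 1: x = (16*15 + 12) mod 26 = 18 — consistent with the printout.
Step 2: x = (16*18 + 12) mod 26 = 14 — confirmed correct.
Step 3: x = (16*14 + 12) mod 26 = 2 — consistent with the printout.
Step 4: x = (16*2 + 12) mod 26 = 18 — no discrepancy.
Step 5: x = (16*18 + 12) mod 26 = 14 — in agreement.
Step 6: x = (16*14 + 12) mod 26 = 2 — confirmed correct.
Step 7: x = (16*2 + 12) mod 26 = 18 — confirmed correct.
Step 8: x = (16*18 + 12) mod 26 = 14 — same as recorded.
Step 9: x = (16*14 + 12) mod 26 = 2 — confirmed correct.
Nothing is out of place; the run is error-free.

no error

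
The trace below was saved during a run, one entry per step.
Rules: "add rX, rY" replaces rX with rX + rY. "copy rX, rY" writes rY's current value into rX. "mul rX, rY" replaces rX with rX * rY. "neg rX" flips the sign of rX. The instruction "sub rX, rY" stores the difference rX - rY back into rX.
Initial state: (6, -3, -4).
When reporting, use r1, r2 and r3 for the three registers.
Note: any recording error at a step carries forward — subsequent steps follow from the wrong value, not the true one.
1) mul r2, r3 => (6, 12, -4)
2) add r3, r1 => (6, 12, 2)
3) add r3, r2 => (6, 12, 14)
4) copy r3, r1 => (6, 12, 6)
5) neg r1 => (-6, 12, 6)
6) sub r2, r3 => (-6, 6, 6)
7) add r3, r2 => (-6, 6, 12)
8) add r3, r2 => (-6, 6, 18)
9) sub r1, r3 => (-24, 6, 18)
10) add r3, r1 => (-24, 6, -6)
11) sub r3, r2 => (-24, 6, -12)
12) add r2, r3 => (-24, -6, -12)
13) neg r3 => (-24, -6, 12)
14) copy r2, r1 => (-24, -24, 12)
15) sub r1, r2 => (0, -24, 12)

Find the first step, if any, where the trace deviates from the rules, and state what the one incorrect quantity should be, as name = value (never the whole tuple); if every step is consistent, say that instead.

Recomputing the run from the initial state:
step 1: r1 = 6, r2 = 12, r3 = -4
step 2: r1 = 6, r2 = 12, r3 = 2
step 3: r1 = 6, r2 = 12, r3 = 14
step 4: r1 = 6, r2 = 12, r3 = 6
step 5: r1 = -6, r2 = 12, r3 = 6
step 6: r1 = -6, r2 = 6, r3 = 6
step 7: r1 = -6, r2 = 6, r3 = 12
step 8: r1 = -6, r2 = 6, r3 = 18
step 9: r1 = -24, r2 = 6, r3 = 18
step 10: r1 = -24, r2 = 6, r3 = -6
step 11: r1 = -24, r2 = 6, r3 = -12
step 12: r1 = -24, r2 = -6, r3 = -12
step 13: r1 = -24, r2 = -6, r3 = 12
step 14: r1 = -24, r2 = -24, r3 = 12
step 15: r1 = 0, r2 = -24, r3 = 12
This matches the trace at every step.

no error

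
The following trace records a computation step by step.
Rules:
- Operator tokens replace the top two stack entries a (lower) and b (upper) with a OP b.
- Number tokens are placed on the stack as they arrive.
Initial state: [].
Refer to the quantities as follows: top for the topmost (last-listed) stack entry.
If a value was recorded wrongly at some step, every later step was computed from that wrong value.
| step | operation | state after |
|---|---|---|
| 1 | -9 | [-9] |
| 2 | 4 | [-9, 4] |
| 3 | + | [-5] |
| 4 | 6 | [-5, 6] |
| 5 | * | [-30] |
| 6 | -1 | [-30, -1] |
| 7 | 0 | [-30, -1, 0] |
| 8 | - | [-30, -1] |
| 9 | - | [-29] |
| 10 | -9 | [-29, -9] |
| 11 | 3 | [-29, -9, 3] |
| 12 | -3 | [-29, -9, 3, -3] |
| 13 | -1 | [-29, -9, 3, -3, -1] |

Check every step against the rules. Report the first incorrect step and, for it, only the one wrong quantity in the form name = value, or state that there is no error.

step 1: push -9: top = -9 -> in agreement
step 2: push 4: top = 4 -> consistent with the trace
step 3: -9 + 4 = -5 -> no discrepancy
step 4: push 6: top = 6 -> checks out
step 5: -5 * 6 = -30 -> matches
step 6: push -1: top = -1 -> matches
step 7: push 0: top = 0 -> in agreement
step 8: -1 - 0 = -1 -> checks out
step 9: -30 - -1 = -29 -> in agreement
step 10: push -9: top = -9 -> in agreement
step 11: push 3: top = 3 -> no discrepancy
step 12: push -3: top = -3 -> verified
step 13: push -1: top = -1 -> no discrepancy
Each recorded entry agrees with the recomputation.

no error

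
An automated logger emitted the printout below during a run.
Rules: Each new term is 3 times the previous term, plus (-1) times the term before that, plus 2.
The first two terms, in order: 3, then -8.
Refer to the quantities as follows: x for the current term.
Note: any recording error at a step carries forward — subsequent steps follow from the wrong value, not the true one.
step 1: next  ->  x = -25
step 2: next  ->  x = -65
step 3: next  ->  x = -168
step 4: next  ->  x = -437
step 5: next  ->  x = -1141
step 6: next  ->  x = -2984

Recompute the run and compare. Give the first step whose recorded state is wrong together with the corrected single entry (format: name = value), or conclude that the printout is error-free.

no error

Recomputing the run from the initial state:
step 1: x = -25
step 2: x = -65
step 3: x = -168
step 4: x = -437
step 5: x = -1141
step 6: x = -2984
This matches the printout at every step.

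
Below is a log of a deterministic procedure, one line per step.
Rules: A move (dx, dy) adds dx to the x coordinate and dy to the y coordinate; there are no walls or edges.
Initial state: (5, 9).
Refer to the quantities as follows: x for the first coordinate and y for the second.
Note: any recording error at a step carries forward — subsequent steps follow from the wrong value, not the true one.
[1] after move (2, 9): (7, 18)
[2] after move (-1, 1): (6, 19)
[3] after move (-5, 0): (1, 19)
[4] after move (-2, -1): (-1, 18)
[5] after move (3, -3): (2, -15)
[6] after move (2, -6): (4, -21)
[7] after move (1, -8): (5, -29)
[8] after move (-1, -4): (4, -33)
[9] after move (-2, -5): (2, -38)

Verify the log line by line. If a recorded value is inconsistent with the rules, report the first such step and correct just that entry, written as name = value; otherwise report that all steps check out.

step 5, y = 15

1. x = 5 + (2) = 7, y = 9 + (9) = 18 (no discrepancy)
2. x = 7 + (-1) = 6, y = 18 + (1) = 19 (same as recorded)
3. x = 6 + (-5) = 1, y = 19 + (0) = 19 (no discrepancy)
4. x = 1 + (-2) = -1, y = 19 + (-1) = 18 (exactly as logged)
5. x = -1 + (3) = 2, y = 18 + (-3) = 15 (the log has a different value)
The audit stops at step 5: the recorded entry is wrong and should be y = 15.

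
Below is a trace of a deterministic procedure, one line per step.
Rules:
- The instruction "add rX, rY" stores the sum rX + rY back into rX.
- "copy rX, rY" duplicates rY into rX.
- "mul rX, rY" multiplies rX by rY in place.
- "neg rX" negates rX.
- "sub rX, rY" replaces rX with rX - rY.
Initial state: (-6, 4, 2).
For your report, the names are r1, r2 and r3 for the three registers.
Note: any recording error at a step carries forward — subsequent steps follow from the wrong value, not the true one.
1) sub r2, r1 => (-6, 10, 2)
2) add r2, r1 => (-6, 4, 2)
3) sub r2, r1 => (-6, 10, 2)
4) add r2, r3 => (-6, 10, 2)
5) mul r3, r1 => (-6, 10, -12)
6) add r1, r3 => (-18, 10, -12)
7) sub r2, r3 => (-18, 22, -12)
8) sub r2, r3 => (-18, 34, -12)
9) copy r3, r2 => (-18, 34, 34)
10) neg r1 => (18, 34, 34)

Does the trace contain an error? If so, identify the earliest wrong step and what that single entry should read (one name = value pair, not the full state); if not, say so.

Step 1: r2 = 4 - -6 = 10 — consistent with the trace.
Step 2: r2 = 10 + -6 = 4 — no discrepancy.
Step 3: r2 = 4 - -6 = 10 — confirmed correct.
Step 4: r2 = 10 + 2 = 12 — first mismatch against the trace.
Step 4 is the first one off; corrected, r2 = 12.

step 4, r2 = 12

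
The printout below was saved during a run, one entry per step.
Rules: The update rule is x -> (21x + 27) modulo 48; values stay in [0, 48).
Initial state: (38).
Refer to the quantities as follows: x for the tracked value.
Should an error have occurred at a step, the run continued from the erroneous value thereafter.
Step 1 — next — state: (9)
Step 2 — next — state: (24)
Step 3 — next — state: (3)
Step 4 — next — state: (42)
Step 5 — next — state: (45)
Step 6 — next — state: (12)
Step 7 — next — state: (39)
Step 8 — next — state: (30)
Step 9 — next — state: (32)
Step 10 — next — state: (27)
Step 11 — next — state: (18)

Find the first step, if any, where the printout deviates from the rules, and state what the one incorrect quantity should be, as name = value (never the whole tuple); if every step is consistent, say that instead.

1. x = (21*38 + 27) mod 48 = 9 (no discrepancy)
2. x = (21*9 + 27) mod 48 = 24 (same as recorded)
3. x = (21*24 + 27) mod 48 = 3 (agrees with the printout)
4. x = (21*3 + 27) mod 48 = 42 (checks out)
5. x = (21*42 + 27) mod 48 = 45 (agrees with the printout)
6. x = (21*45 + 27) mod 48 = 12 (exactly as logged)
7. x = (21*12 + 27) mod 48 = 39 (same as recorded)
8. x = (21*39 + 27) mod 48 = 30 (matches)
9. x = (21*30 + 27) mod 48 = 33 (not what was recorded)
So the first discrepancy is step 9, where the right value is x = 33.

step 9, x = 33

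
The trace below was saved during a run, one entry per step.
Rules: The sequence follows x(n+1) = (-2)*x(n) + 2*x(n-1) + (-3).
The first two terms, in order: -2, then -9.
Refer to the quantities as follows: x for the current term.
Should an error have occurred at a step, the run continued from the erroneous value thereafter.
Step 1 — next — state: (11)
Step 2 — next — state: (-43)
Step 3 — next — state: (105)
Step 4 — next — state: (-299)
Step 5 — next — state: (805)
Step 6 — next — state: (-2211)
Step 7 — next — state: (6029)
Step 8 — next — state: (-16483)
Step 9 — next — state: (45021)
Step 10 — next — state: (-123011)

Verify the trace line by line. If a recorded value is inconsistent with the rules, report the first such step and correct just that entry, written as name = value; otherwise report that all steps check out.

Recomputing the run from the initial state:
step 1: x = 11
step 2: x = -43
step 3: x = 105
step 4: x = -299
step 5: x = 805
step 6: x = -2211
step 7: x = 6029
step 8: x = -16483
step 9: x = 45021
step 10: x = -123011
This matches the trace at every step.

no error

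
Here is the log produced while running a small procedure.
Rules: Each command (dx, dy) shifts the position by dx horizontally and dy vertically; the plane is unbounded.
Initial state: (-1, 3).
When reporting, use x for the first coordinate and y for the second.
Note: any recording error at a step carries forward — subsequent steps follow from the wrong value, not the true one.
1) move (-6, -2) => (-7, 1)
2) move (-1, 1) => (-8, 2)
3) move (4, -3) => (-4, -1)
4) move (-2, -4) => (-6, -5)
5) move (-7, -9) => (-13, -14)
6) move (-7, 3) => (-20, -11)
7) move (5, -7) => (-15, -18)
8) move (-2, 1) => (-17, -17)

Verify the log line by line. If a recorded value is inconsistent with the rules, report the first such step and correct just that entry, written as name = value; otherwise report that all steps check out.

step 1: x = -1 + (-6) = -7, y = 3 + (-2) = 1 -> in agreement
step 2: x = -7 + (-1) = -8, y = 1 + (1) = 2 -> same as recorded
step 3: x = -8 + (4) = -4, y = 2 + (-3) = -1 -> checks out
step 4: x = -4 + (-2) = -6, y = -1 + (-4) = -5 -> same as recorded
step 5: x = -6 + (-7) = -13, y = -5 + (-9) = -14 -> matches
step 6: x = -13 + (-7) = -20, y = -14 + (3) = -11 -> exactly as logged
step 7: x = -20 + (5) = -15, y = -11 + (-7) = -18 -> consistent with the log
step 8: x = -15 + (-2) = -17, y = -18 + (1) = -17 -> confirmed correct
The recomputation confirms every line.

no error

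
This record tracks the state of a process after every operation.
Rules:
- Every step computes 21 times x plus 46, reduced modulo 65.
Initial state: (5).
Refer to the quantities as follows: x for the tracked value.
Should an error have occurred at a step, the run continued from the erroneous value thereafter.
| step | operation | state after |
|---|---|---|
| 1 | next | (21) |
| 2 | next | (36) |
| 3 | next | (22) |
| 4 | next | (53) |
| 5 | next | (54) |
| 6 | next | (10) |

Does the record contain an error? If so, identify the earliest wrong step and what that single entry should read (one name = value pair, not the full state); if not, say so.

step 2, x = 32

Recomputing the run from the initial state:
step 1: x = 21
step 2: x = 32
step 3: x = 3
step 4: x = 44
step 5: x = 60
step 6: x = 6
The first disagreement with the record is at step 2, where the value should be x = 32.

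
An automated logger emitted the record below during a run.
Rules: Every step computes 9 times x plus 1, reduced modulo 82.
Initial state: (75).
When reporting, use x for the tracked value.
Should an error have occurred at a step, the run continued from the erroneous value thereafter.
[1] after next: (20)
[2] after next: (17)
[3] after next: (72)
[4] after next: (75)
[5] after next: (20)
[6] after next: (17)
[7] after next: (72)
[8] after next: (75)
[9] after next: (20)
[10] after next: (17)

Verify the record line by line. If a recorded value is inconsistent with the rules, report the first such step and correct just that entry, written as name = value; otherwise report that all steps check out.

Recomputing the run from the initial state:
step 1: x = 20
step 2: x = 17
step 3: x = 72
step 4: x = 75
step 5: x = 20
step 6: x = 17
step 7: x = 72
step 8: x = 75
step 9: x = 20
step 10: x = 17
This matches the record at every step.

no error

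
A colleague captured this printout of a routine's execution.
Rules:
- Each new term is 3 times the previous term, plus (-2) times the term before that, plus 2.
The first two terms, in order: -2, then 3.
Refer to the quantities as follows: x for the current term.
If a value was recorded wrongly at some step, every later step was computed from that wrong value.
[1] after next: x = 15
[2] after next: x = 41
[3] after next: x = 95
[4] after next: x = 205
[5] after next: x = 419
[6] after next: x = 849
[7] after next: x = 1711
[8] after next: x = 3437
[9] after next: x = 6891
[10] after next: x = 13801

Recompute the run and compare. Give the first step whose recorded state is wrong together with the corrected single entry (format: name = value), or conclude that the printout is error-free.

step 5, x = 427

Recomputing the run from the initial state:
step 1: x = 15
step 2: x = 41
step 3: x = 95
step 4: x = 205
step 5: x = 427
step 6: x = 873
step 7: x = 1767
step 8: x = 3557
step 9: x = 7139
step 10: x = 14305
The first disagreement with the printout is at step 5, where the value should be x = 427.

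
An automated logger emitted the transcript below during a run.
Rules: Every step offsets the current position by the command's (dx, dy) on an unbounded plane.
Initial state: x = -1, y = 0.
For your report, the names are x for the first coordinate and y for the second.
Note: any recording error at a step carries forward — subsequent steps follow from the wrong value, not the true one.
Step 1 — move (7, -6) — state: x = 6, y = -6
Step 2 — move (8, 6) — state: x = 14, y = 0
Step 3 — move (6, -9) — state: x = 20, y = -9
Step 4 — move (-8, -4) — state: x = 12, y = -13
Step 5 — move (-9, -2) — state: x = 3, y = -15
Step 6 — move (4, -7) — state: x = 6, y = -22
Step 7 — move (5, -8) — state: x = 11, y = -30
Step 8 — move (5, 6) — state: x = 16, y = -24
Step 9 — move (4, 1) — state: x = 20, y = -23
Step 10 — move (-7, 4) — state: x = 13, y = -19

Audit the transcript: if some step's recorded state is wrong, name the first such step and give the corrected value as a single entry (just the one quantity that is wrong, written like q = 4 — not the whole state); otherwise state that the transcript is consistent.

Step 1: x = -1 + (7) = 6, y = 0 + (-6) = -6 — matches.
Step 2: x = 6 + (8) = 14, y = -6 + (6) = 0 — exactly as logged.
Step 3: x = 14 + (6) = 20, y = 0 + (-9) = -9 — confirmed correct.
Step 4: x = 20 + (-8) = 12, y = -9 + (-4) = -13 — matches.
Step 5: x = 12 + (-9) = 3, y = -13 + (-2) = -15 — exactly as logged.
Step 6: x = 3 + (4) = 7, y = -15 + (-7) = -22 — the recorded entry deviates here.
First incorrect step: 6; the correct value is x = 7.

step 6, x = 7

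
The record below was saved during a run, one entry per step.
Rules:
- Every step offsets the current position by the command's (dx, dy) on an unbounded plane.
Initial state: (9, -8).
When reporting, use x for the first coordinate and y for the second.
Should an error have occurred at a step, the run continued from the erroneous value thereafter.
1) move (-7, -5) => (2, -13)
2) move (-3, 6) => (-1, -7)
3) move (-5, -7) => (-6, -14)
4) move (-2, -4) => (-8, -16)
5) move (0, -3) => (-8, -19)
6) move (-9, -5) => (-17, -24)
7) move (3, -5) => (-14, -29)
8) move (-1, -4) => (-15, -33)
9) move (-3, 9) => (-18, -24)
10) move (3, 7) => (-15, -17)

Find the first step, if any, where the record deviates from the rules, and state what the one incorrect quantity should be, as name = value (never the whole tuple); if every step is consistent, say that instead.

Recomputing the run from the initial state:
step 1: x = 2, y = -13
step 2: x = -1, y = -7
step 3: x = -6, y = -14
step 4: x = -8, y = -18
step 5: x = -8, y = -21
step 6: x = -17, y = -26
step 7: x = -14, y = -31
step 8: x = -15, y = -35
step 9: x = -18, y = -26
step 10: x = -15, y = -19
The first disagreement with the record is at step 4, where the value should be y = -18.

step 4, y = -18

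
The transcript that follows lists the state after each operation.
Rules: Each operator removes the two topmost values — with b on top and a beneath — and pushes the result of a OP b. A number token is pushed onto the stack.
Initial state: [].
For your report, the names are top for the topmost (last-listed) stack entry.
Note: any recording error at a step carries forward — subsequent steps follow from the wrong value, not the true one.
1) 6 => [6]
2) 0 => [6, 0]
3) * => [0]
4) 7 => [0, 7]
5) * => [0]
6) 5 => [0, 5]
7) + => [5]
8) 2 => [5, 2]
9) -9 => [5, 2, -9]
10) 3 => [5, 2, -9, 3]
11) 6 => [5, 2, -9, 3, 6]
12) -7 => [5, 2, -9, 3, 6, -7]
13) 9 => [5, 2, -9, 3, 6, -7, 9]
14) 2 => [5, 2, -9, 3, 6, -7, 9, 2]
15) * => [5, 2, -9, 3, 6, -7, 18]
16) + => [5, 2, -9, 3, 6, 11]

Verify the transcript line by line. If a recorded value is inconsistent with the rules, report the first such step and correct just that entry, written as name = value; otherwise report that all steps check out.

no error

step 1: push 6: top = 6 -> agrees with the transcript
step 2: push 0: top = 0 -> verified
step 3: 6 * 0 = 0 -> checks out
step 4: push 7: top = 7 -> verified
step 5: 0 * 7 = 0 -> consistent with the transcript
step 6: push 5: top = 5 -> agrees with the transcript
step 7: 0 + 5 = 5 -> no discrepancy
step 8: push 2: top = 2 -> matches
step 9: push -9: top = -9 -> exactly as logged
step 10: push 3: top = 3 -> agrees with the transcript
step 11: push 6: top = 6 -> confirmed correct
step 12: push -7: top = -7 -> agrees with the transcript
step 13: push 9: top = 9 -> no discrepancy
step 14: push 2: top = 2 -> in agreement
step 15: 9 * 2 = 18 -> no discrepancy
step 16: -7 + 18 = 11 -> matches
Every step is consistent.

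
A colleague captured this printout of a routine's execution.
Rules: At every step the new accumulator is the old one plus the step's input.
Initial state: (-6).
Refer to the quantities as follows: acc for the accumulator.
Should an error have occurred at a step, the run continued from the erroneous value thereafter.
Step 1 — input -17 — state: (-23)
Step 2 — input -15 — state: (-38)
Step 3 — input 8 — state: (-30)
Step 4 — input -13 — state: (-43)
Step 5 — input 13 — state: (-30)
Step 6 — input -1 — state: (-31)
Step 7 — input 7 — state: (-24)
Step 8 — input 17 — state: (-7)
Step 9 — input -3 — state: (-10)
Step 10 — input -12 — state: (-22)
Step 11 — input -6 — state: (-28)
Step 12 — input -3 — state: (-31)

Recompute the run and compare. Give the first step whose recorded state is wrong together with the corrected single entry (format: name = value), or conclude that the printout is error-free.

step 1: acc = -6 + -17 = -23 -> matches
step 2: acc = -23 + -15 = -38 -> matches
step 3: acc = -38 + 8 = -30 -> matches
step 4: acc = -30 + -13 = -43 -> same as recorded
step 5: acc = -43 + 13 = -30 -> in agreement
step 6: acc = -30 + -1 = -31 -> no discrepancy
step 7: acc = -31 + 7 = -24 -> consistent with the printout
step 8: acc = -24 + 17 = -7 -> consistent with the printout
step 9: acc = -7 + -3 = -10 -> no discrepancy
step 10: acc = -10 + -12 = -22 -> checks out
step 11: acc = -22 + -6 = -28 -> exactly as logged
step 12: acc = -28 + -3 = -31 -> exactly as logged
All steps check out; nothing to correct.

no error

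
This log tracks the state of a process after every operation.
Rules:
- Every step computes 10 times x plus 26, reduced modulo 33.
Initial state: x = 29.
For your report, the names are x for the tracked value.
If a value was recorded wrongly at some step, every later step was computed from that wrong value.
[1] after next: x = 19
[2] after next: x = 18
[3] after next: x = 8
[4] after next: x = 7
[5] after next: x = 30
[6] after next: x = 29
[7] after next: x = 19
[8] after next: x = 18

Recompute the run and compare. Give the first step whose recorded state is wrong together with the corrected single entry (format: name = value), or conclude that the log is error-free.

no error

Step 1: x = (10*29 + 26) mod 33 = 19 — no discrepancy.
Step 2: x = (10*19 + 26) mod 33 = 18 — verified.
Step 3: x = (10*18 + 26) mod 33 = 8 — in agreement.
Step 4: x = (10*8 + 26) mod 33 = 7 — in agreement.
Step 5: x = (10*7 + 26) mod 33 = 30 — no discrepancy.
Step 6: x = (10*30 + 26) mod 33 = 29 — no discrepancy.
Step 7: x = (10*29 + 26) mod 33 = 19 — same as recorded.
Step 8: x = (10*19 + 26) mod 33 = 18 — matches.
The whole run recomputes cleanly — no discrepancies.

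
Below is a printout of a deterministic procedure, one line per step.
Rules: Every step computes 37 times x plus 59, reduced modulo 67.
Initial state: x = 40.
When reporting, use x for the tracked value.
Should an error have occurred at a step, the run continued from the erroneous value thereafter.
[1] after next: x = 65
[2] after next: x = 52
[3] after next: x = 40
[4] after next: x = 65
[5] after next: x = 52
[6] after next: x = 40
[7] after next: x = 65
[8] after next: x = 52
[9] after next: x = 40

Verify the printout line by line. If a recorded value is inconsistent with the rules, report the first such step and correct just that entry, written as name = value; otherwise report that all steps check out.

no error

1. x = (37*40 + 59) mod 67 = 65 (consistent with the printout)
2. x = (37*65 + 59) mod 67 = 52 (same as recorded)
3. x = (37*52 + 59) mod 67 = 40 (no discrepancy)
4. x = (37*40 + 59) mod 67 = 65 (no discrepancy)
5. x = (37*65 + 59) mod 67 = 52 (verified)
6. x = (37*52 + 59) mod 67 = 40 (confirmed correct)
7. x = (37*40 + 59) mod 67 = 65 (consistent with the printout)
8. x = (37*65 + 59) mod 67 = 52 (verified)
9. x = (37*52 + 59) mod 67 = 40 (consistent with the printout)
No step deviates from the rules.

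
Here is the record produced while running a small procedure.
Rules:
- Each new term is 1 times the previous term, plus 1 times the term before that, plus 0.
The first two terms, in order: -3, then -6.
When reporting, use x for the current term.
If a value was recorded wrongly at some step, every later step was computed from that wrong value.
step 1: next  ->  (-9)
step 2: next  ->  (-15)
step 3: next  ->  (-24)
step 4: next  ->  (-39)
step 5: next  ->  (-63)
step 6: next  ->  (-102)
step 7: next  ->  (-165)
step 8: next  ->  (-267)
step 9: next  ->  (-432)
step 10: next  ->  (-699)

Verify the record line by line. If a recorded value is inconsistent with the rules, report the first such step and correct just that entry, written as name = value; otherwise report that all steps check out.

no error

1. x = 1*(-6) + (1)*(-3) + (0) = -9 (checks out)
2. x = 1*(-9) + (1)*(-6) + (0) = -15 (matches)
3. x = 1*(-15) + (1)*(-9) + (0) = -24 (matches)
4. x = 1*(-24) + (1)*(-15) + (0) = -39 (consistent with the record)
5. x = 1*(-39) + (1)*(-24) + (0) = -63 (confirmed correct)
6. x = 1*(-63) + (1)*(-39) + (0) = -102 (checks out)
7. x = 1*(-102) + (1)*(-63) + (0) = -165 (in agreement)
8. x = 1*(-165) + (1)*(-102) + (0) = -267 (exactly as logged)
9. x = 1*(-267) + (1)*(-165) + (0) = -432 (no discrepancy)
10. x = 1*(-432) + (1)*(-267) + (0) = -699 (same as recorded)
Nothing is out of place; the run is error-free.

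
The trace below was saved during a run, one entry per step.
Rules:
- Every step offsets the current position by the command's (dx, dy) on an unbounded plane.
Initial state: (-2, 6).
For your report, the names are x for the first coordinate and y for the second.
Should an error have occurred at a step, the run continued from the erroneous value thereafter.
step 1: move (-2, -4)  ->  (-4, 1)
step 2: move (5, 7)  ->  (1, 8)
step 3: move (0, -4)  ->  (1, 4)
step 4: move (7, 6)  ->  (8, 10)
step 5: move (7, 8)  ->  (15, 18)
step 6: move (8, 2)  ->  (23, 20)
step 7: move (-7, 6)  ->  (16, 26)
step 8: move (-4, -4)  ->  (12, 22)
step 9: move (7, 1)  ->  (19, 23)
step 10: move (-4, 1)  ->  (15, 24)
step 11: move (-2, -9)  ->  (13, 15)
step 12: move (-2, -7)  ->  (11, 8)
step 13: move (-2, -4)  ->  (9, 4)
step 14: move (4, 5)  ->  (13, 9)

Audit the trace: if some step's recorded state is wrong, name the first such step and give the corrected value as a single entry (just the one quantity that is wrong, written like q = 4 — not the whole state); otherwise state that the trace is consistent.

1. x = -2 + (-2) = -4, y = 6 + (-4) = 2 (the trace disagrees here)
That makes step 1 the first incorrect line — y = 2 is what it should show.

step 1, y = 2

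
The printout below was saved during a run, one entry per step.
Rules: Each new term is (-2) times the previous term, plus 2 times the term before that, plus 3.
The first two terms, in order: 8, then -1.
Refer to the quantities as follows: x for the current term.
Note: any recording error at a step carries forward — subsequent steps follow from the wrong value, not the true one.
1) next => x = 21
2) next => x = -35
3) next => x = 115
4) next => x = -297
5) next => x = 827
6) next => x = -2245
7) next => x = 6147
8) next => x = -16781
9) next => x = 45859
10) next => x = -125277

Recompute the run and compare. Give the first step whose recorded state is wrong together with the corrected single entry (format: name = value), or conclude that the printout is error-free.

step 1: x = -2*(-1) + (2)*(8) + (3) = 21 -> agrees with the printout
step 2: x = -2*(21) + (2)*(-1) + (3) = -41 -> the recorded entry deviates here
Conclusion: step 2 carries the first error; the entry should be x = -41.

step 2, x = -41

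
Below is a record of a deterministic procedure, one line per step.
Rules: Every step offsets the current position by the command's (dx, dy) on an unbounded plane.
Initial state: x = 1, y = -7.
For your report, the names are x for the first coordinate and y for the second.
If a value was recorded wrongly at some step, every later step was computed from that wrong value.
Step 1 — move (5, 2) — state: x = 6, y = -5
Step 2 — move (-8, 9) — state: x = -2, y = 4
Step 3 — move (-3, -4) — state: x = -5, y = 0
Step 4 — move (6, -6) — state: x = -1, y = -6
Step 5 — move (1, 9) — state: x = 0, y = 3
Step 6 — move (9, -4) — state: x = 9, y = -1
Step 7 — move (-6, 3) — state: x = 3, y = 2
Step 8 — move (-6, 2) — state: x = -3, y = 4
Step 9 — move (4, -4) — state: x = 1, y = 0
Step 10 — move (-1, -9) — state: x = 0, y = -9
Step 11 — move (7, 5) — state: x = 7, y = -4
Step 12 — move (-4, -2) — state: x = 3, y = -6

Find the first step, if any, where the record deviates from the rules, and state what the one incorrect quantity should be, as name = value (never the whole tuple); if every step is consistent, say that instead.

Step 1: x = 1 + (5) = 6, y = -7 + (2) = -5 — in agreement.
Step 2: x = 6 + (-8) = -2, y = -5 + (9) = 4 — verified.
Step 3: x = -2 + (-3) = -5, y = 4 + (-4) = 0 — verified.
Step 4: x = -5 + (6) = 1, y = 0 + (-6) = -6 — a discrepancy with the record.
That makes step 4 the first incorrect line — x = 1 is what it should show.

step 4, x = 1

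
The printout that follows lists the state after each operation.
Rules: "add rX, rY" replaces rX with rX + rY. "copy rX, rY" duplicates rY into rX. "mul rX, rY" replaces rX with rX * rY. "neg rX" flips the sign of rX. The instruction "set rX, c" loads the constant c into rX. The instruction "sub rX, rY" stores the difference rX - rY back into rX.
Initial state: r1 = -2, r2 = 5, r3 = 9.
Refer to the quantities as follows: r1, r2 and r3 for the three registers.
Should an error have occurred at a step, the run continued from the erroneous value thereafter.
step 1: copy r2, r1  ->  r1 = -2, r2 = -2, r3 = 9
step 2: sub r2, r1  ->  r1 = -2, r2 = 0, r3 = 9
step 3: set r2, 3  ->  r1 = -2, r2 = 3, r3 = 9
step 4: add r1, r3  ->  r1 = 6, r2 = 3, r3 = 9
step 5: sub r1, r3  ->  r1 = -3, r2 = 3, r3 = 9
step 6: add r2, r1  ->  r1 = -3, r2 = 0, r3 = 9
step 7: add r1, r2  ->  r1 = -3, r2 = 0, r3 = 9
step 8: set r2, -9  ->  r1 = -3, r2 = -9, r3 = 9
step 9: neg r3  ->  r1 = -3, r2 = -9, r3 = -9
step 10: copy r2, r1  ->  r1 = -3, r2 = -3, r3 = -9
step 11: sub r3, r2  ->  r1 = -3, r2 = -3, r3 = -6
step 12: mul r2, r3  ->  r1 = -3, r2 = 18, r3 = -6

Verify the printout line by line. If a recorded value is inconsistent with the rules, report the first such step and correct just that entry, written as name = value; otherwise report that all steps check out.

1. r2 = -2 (matches)
2. r2 = -2 - -2 = 0 (verified)
3. r2 = 3 (same as recorded)
4. r1 = -2 + 9 = 7 (the entry is off here)
First incorrect step: 4; the correct value is r1 = 7.

step 4, r1 = 7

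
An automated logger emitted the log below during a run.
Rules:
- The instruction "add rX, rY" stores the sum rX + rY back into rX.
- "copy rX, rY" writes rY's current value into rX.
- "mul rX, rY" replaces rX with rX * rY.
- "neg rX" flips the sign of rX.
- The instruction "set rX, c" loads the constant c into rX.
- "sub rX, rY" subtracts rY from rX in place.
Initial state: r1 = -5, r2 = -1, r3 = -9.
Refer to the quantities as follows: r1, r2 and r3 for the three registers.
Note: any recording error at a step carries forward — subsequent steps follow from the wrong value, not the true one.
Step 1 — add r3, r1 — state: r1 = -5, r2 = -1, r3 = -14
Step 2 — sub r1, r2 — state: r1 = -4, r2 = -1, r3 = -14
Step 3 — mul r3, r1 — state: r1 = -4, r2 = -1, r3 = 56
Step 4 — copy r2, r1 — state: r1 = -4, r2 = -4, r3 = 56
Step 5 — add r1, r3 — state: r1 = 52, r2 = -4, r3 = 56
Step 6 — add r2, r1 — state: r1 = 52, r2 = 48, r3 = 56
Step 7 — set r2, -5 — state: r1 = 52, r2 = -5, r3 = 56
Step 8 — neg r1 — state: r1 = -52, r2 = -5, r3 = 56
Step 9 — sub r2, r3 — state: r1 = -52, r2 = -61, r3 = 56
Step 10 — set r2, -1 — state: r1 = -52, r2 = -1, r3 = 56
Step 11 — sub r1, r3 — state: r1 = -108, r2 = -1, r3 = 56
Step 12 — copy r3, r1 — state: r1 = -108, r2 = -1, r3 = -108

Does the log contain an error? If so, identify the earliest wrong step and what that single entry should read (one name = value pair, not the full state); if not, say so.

no error

step 1: r3 = -9 + -5 = -14 -> in agreement
step 2: r1 = -5 - -1 = -4 -> confirmed correct
step 3: r3 = -14 * -4 = 56 -> in agreement
step 4: r2 = -4 -> matches
step 5: r1 = -4 + 56 = 52 -> exactly as logged
step 6: r2 = -4 + 52 = 48 -> confirmed correct
step 7: r2 = -5 -> matches
step 8: r1 = -(52) = -52 -> consistent with the log
step 9: r2 = -5 - 56 = -61 -> checks out
step 10: r2 = -1 -> checks out
step 11: r1 = -52 - 56 = -108 -> checks out
step 12: r3 = -108 -> agrees with the log
The recomputation confirms every line.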